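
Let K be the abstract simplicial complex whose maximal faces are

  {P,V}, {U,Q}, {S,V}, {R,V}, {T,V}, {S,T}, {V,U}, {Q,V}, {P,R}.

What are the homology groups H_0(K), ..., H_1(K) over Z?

We work with the vertex ordering P < Q < R < S < T < U < V. The simplices of K, each written with vertices in increasing order, are:

  0-simplices (7): P, Q, R, S, T, U, V
  1-simplices (9): PR, PV, QU, QV, RV, ST, SV, TV, UV

Hence C_0 ≅ Z^7, C_1 ≅ Z^9.

Boundary ∂_1: C_1 → C_0 maps an edge to its endpoints' difference, ∂[p,q] = q − p. For instance
  ∂RV = V − R.
The 7×9 boundary matrix has rank 6 and Smith normal form diag(1,1,1,1,1,1).

Reading off H_k = ker ∂_k / im ∂_{k+1}:

  H_0: rank C_0 − rank ∂_1 = 7 − 6 = 1, and the invariant factors of ∂_1 are all 1, so H_0 ≅ Z.
  H_1: rank ker ∂_1 − rank ∂_2 = (9 − 6) − 0 = 3, and there is no ∂_2, so H_1 ≅ Z^3.

H_0 = Z,  H_1 = Z^3.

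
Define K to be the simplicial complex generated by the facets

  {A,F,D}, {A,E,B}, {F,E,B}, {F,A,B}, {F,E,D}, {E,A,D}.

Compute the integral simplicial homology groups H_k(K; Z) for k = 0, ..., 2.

H_0 ≅ Z,  H_1 = 0,  H_2 ≅ Z.

Take the total order A < B < D < E < F on the vertex set. Then K (dimension 2) consists of the simplices:

  0-simplices (5): A, B, D, E, F
  1-simplices (9): AB, AD, AE, AF, BE, BF, DE, DF, EF
  2-simplices (6): ABE, ABF, ADE, ADF, BEF, DEF

Hence C_0 ≅ Z^5, C_1 ≅ Z^9, C_2 ≅ Z^6.

The boundary map ∂_1: C_1 → C_0 is given by ∂[p,q] = [q] − [p].
The 5×9 boundary matrix has rank 4 and Smith normal form diag(1,1,1,1).

∂_2: C_2 → C_1 sends each 2-simplex [p,q,r] to [q,r] − [p,r] + [p,q]. For instance
  ∂ADE = DE − AE + AD,
  ∂DEF = EF − DF + DE.
As a 9×6 matrix over Z this has rank 5, with invariant factors (1,1,1,1,1).

From H_k ≅ ker(∂_k) / im(∂_{k+1}) we obtain:

  H_0: rank C_0 − rank ∂_1 = 5 − 4 = 1, and the invariant factors of ∂_1 are all 1, so H_0 = Z.
  H_1: rank ker ∂_1 − rank ∂_2 = (9 − 4) − 5 = 0, and the invariant factors of ∂_2 are all 1, so H_1 = 0.
  H_2: rank ker ∂_2 − rank ∂_3 = (6 − 5) − 0 = 1, and there is no ∂_3, so H_2 = Z.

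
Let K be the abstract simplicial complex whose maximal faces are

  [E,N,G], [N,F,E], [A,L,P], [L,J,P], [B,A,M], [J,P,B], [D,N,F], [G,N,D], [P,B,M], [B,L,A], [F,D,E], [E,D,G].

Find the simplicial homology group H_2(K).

Fix the vertex order A < B < D < E < F < G < J < L < M < N < P and write every simplex with vertices in increasing order. Then dim K = 2 and the simplices of K are:

  0-simplices (11): A, B, D, E, F, G, J, L, M, N, P
  1-simplices (21): AB, AL, AM, AP, BJ, BL, BM, BP, DE, DF, DG, DN, EF, EG, EN, FN, GN, JL, JP, LP, MP
  2-simplices (12): ABL, ABM, ALP, BJP, BMP, DEF, DEG, DFN, DGN, EFN, EGN, JLP

giving chain groups C_0 ≅ Z^11, C_1 ≅ Z^21, C_2 ≅ Z^12.

The boundary map ∂_1: C_1 → C_0 is given by ∂[p,q] = [q] − [p].
The 11×21 boundary matrix has rank 9 and Smith normal form diag(1,1,1,1,1,1,1,1,1).

Boundary ∂_2: C_2 → C_1 maps a triangle to the signed sum of its edges. For instance
  ∂EFN = FN − EN + EF,
  ∂ABL = BL − AL + AB.
This gives a 21×12 integer matrix of rank 11; reducing to Smith normal form yields diagonal entries (1,1,1,1,1,1,1,1,1,1,1).

Reading off H_k = ker ∂_k / im ∂_{k+1}:

  H_2: rank ker ∂_2 − rank ∂_3 = (12 − 11) − 0 = 1, and there is no ∂_3, so H_2 ≅ Z.

(K is a triangulation of the disjoint union of the cylinder S^1 x I and the 2-sphere S^2.)

H_2 ≅ Z.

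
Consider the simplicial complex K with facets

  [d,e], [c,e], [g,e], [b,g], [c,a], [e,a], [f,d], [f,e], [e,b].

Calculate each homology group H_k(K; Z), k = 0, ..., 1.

H_0 = Z,  H_1 = Z^3.

Fix the vertex order a < b < c < d < e < f < g and write every simplex with vertices in increasing order. Then dim K = 1 and the simplices of K are:

  0-simplices (7): a, b, c, d, e, f, g
  1-simplices (9): ac, ae, be, bg, ce, de, df, ef, eg

so the chain groups are C_0 ≅ Z^7, C_1 ≅ Z^9.

The boundary map ∂_1: C_1 → C_0 maps an edge to its endpoints' difference, ∂[p,q] = q − p. For instance
  ∂eg = g − e.
This gives a 7×9 integer matrix of rank 6; reducing to Smith normal form yields diagonal entries (1,1,1,1,1,1).

Reading off H_k = ker ∂_k / im ∂_{k+1}:

  H_0: rank C_0 − rank ∂_1 = 7 − 6 = 1, and the invariant factors of ∂_1 are all 1, so H_0 = Z.
  H_1: rank ker ∂_1 − rank ∂_2 = (9 − 6) − 0 = 3, and there is no ∂_2, so H_1 = Z^3.

As a check, the Euler characteristic is 7 − 9 = -2, which agrees with 1 − 3 = -2.
(K is a triangulation of a wedge of 3 circles.)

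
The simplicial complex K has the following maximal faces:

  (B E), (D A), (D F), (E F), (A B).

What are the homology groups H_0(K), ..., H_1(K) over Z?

We work with the vertex ordering A < B < D < E < F. The simplices of K, each written with vertices in increasing order, are:

  0-simplices (5): A, B, D, E, F
  1-simplices (5): AB, AD, BE, DF, EF

Hence C_0 ≅ Z^5, C_1 ≅ Z^5.

The boundary map ∂_1: C_1 → C_0 maps an edge to its endpoints' difference, ∂[p,q] = q − p.
The 5×5 boundary matrix has rank 4 and Smith normal form diag(1,1,1,1).

Reading off H_k = ker ∂_k / im ∂_{k+1}:

  H_0: rank C_0 − rank ∂_1 = 5 − 4 = 1, and the invariant factors of ∂_1 are all 1, so H_0 = Z.
  H_1: rank ker ∂_1 − rank ∂_2 = (5 − 4) − 0 = 1, and there is no ∂_2, so H_1 = Z.

H_0 = Z,  H_1 = Z.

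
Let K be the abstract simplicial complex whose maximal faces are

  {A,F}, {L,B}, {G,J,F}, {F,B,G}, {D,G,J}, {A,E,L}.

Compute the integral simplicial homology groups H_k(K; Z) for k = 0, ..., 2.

H_0 ≅ Z,  H_1 ≅ Z,  H_2 = 0.

K has 8 vertices, 12 edges, 4 triangles.
rank ∂_0 = 0, rank ∂_1 = 7 ⇒ b_0 = 8 − 0 − 7 = 1; all invariant factors of ∂_1 are 1 so no torsion. So H_0 ≅ Z.
rank ∂_1 = 7, rank ∂_2 = 4 ⇒ b_1 = 12 − 7 − 4 = 1; all invariant factors of ∂_2 are 1 so no torsion. So H_1 ≅ Z.
rank ∂_2 = 4, rank ∂_3 = 0 ⇒ b_2 = 4 − 4 − 0 = 0. So H_2 ≅ 0.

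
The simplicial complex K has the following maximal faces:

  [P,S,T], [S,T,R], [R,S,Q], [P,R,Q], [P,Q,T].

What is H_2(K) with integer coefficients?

We work with the vertex ordering P < Q < R < S < T. The simplices of K, each written with vertices in increasing order, are:

  0-simplices (5): P, Q, R, S, T
  1-simplices (10): PQ, PR, PS, PT, QR, QS, QT, RS, RT, ST
  2-simplices (5): PQR, PQT, PST, QRS, RST

Hence C_0 ≅ Z^5, C_1 ≅ Z^10, C_2 ≅ Z^5.

Boundary ∂_1: C_1 → C_0 maps an edge to its endpoints' difference, ∂[p,q] = q − p.
The 5×10 boundary matrix has rank 4 and Smith normal form diag(1,1,1,1).

∂_2: C_2 → C_1 sends each 2-simplex [p,q,r] to [q,r] − [p,r] + [p,q]. For instance
  ∂PQT = QT − PT + PQ,
  ∂QRS = RS − QS + QR.
As a 10×5 matrix over Z this has rank 5, with invariant factors (1,1,1,1,1).

Reading off H_k = ker ∂_k / im ∂_{k+1}:

  H_2: rank ker ∂_2 − rank ∂_3 = (5 − 5) − 0 = 0, and there is no ∂_3, so H_2 = 0.

(K is a triangulation of the Möbius band.)

H_2 ≅ 0.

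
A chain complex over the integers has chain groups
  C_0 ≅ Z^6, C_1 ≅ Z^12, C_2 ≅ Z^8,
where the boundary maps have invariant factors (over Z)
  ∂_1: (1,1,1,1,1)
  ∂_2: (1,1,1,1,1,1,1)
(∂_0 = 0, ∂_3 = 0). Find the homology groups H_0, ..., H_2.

H_0 = Z,  H_1 = 0,  H_2 = Z.

H_0: b_0 = 6 − 0 − 5 = 1; torsion from ∂_1 factors > 1: none. So H_0 = Z.
H_1: b_1 = 12 − 5 − 7 = 0; torsion from ∂_2 factors > 1: none. So H_1 = 0.
H_2: b_2 = 8 − 7 − 0 = 1; torsion from ∂_3 factors > 1: none. So H_2 = Z.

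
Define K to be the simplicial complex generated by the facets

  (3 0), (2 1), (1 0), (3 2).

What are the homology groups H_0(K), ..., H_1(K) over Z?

H_0 = Z,  H_1 = Z.

Order the vertices as 0 < 1 < 2 < 3. Listing each simplex with vertices in this order, K has dimension 1 with simplices:

  0-simplices (4): [0], [1], [2], [3]
  1-simplices (4): [0,1], [0,3], [1,2], [2,3]

so the chain groups are C_0 ≅ Z^4, C_1 ≅ Z^4.

Boundary ∂_1: C_1 → C_0 sends each edge [p,q] (with p < q) to q − p. For instance
  ∂[0,1] = [1] − [0].
This gives a 4×4 integer matrix of rank 3; reducing to Smith normal form yields diagonal entries (1,1,1).

Computing H_k = (kernel of ∂_k) / (image of ∂_{k+1}):

  H_0: rank C_0 − rank ∂_1 = 4 − 3 = 1, and the invariant factors of ∂_1 are all 1, so H_0 ≅ Z.
  H_1: rank ker ∂_1 − rank ∂_2 = (4 − 3) − 0 = 1, and there is no ∂_2, so H_1 ≅ Z.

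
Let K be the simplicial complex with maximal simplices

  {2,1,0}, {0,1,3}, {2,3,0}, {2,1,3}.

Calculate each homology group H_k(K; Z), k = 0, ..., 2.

H_0 ≅ Z,  H_1 = 0,  H_2 ≅ Z.

Order the vertices as 0 < 1 < 2 < 3. Listing each simplex with vertices in this order, K has dimension 2 with simplices:

  0-simplices (4): [0], [1], [2], [3]
  1-simplices (6): [0,1], [0,2], [0,3], [1,2], [1,3], [2,3]
  2-simplices (4): [0,1,2], [0,1,3], [0,2,3], [1,2,3]

Hence C_0 ≅ Z^4, C_1 ≅ Z^6, C_2 ≅ Z^4.

∂_1: C_1 → C_0 maps an edge to its endpoints' difference, ∂[p,q] = q − p.
The resulting 4×6 matrix has rank 3, and its Smith normal form has invariant factors (1,1,1).

Boundary ∂_2: C_2 → C_1 sends each 2-simplex [p,q,r] to [q,r] − [p,r] + [p,q]. For instance
  ∂[0,2,3] = [2,3] − [0,3] + [0,2],
  ∂[0,1,3] = [1,3] − [0,3] + [0,1].
The resulting 6×4 matrix has rank 3, and its Smith normal form has invariant factors (1,1,1).

Now H_k = ker ∂_k / im ∂_{k+1}, so:

  H_0: rank C_0 − rank ∂_1 = 4 − 3 = 1, and the invariant factors of ∂_1 are all 1, so H_0 = Z.
  H_1: rank ker ∂_1 − rank ∂_2 = (6 − 3) − 3 = 0, and the invariant factors of ∂_2 are all 1, so H_1 = 0.
  H_2: rank ker ∂_2 − rank ∂_3 = (4 − 3) − 0 = 1, and there is no ∂_3, so H_2 = Z.

As a check, the Euler characteristic is 4 − 6 + 4 = 2, which agrees with 1 − 0 + 1 = 2.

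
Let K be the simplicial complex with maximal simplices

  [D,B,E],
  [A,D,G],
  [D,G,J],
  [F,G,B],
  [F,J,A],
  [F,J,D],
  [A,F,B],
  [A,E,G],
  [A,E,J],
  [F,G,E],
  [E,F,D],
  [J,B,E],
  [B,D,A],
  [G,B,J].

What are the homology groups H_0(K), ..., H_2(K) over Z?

We work with the vertex ordering A < B < D < E < F < G < J. The simplices of K, each written with vertices in increasing order, are:

  0-simplices (7): A, B, D, E, F, G, J
  1-simplices (21): AB, AD, AE, AF, AG, AJ, BD, BE, BF, BG, BJ, DE, DF, DG, DJ, EF, EG, EJ, FG, FJ, GJ
  2-simplices (14): ABD, ABF, ADG, AEG, AEJ, AFJ, BDE, BEJ, BFG, BGJ, DEF, DFJ, DGJ, EFG

giving chain groups C_0 ≅ Z^7, C_1 ≅ Z^21, C_2 ≅ Z^14.

The boundary map ∂_1: C_1 → C_0 is given by ∂[p,q] = [q] − [p].
The 7×21 boundary matrix has rank 6 and Smith normal form diag(1,1,1,1,1,1).

Boundary ∂_2: C_2 → C_1 maps a triangle to the signed sum of its edges. For instance
  ∂DGJ = GJ − DJ + DG,
  ∂AEG = EG − AG + AE.
As a 21×14 matrix over Z this has rank 13, with invariant factors (1,1,1,1,1,1,1,1,1,1,1,1,1).

From H_k ≅ ker(∂_k) / im(∂_{k+1}) we obtain:

  H_0: rank C_0 − rank ∂_1 = 7 − 6 = 1, and the invariant factors of ∂_1 are all 1, so H_0 = Z.
  H_1: rank ker ∂_1 − rank ∂_2 = (21 − 6) − 13 = 2, and the invariant factors of ∂_2 are all 1, so H_1 = Z^2.
  H_2: rank ker ∂_2 − rank ∂_3 = (14 − 13) − 0 = 1, and there is no ∂_3, so H_2 = Z.

As a check, the Euler characteristic is 7 − 21 + 14 = 0, which agrees with 1 − 2 + 1 = 0.
(K is a triangulation of the torus T^2.)

H_0 = Z,  H_1 = Z^2,  H_2 = Z.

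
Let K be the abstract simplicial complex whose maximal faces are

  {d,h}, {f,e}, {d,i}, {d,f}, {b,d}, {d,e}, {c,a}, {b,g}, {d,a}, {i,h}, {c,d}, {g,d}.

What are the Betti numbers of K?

b_0 = 1, b_1 = 4.

Take the total order a < b < c < d < e < f < g < h < i on the vertex set. Then K (dimension 1) consists of the simplices:

  0-simplices (9): a, b, c, d, e, f, g, h, i
  1-simplices (12): ac, ad, bd, bg, cd, de, df, dg, dh, di, ef, hi

Hence C_0 ≅ Z^9, C_1 ≅ Z^12.

∂_1: C_1 → C_0 sends each edge [p,q] (with p < q) to q − p.
This gives a 9×12 integer matrix of rank 8; reducing to Smith normal form yields diagonal entries (1,1,1,1,1,1,1,1).

From H_k ≅ ker(∂_k) / im(∂_{k+1}) we obtain:

  H_0: rank C_0 − rank ∂_1 = 9 − 8 = 1, and the invariant factors of ∂_1 are all 1, so H_0 = Z.
  H_1: rank ker ∂_1 − rank ∂_2 = (12 − 8) − 0 = 4, and there is no ∂_2, so H_1 = Z^4.

Hence the Betti numbers are b_0 = 1, b_1 = 4.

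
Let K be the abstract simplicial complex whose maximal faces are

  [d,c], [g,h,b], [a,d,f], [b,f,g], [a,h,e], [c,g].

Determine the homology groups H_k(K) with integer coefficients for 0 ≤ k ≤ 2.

H_0 ≅ Z,  H_1 ≅ Z^2,  H_2 = 0.

Take the total order a < b < c < d < e < f < g < h on the vertex set. Then K (dimension 2) consists of the simplices:

  0-simplices (8): a, b, c, d, e, f, g, h
  1-simplices (13): ad, ae, af, ah, bf, bg, bh, cd, cg, df, eh, fg, gh
  2-simplices (4): adf, aeh, bfg, bgh

so the chain groups are C_0 ≅ Z^8, C_1 ≅ Z^13, C_2 ≅ Z^4.

∂_1: C_1 → C_0 is given by ∂[p,q] = [q] − [p]. For instance
  ∂ae = e − a.
This gives a 8×13 integer matrix of rank 7; reducing to Smith normal form yields diagonal entries (1,1,1,1,1,1,1).

The boundary map ∂_2: C_2 → C_1 acts by ∂[p,q,r] = [q,r] − [p,r] + [p,q]. For instance
  ∂bgh = gh − bh + bg,
  ∂aeh = eh − ah + ae.
As a 13×4 matrix over Z this has rank 4, with invariant factors (1,1,1,1).

From H_k ≅ ker(∂_k) / im(∂_{k+1}) we obtain:

  H_0: rank C_0 − rank ∂_1 = 8 − 7 = 1, and the invariant factors of ∂_1 are all 1, so H_0 ≅ Z.
  H_1: rank ker ∂_1 − rank ∂_2 = (13 − 7) − 4 = 2, and the invariant factors of ∂_2 are all 1, so H_1 ≅ Z^2.
  H_2: rank ker ∂_2 − rank ∂_3 = (4 − 4) − 0 = 0, and there is no ∂_3, so H_2 ≅ 0.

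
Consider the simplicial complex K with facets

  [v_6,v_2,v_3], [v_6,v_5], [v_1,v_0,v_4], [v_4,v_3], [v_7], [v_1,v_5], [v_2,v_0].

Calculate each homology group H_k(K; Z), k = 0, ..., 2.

K has 8 vertices, 10 edges, 2 triangles.
rank ∂_0 = 0, rank ∂_1 = 6 ⇒ b_0 = 8 − 0 − 6 = 2; all invariant factors of ∂_1 are 1 so no torsion. So H_0 = Z^2.
rank ∂_1 = 6, rank ∂_2 = 2 ⇒ b_1 = 10 − 6 − 2 = 2; all invariant factors of ∂_2 are 1 so no torsion. So H_1 = Z^2.
rank ∂_2 = 2, rank ∂_3 = 0 ⇒ b_2 = 2 − 2 − 0 = 0. So H_2 = 0.

H_0 ≅ Z^2,  H_1 ≅ Z^2,  H_2 = 0.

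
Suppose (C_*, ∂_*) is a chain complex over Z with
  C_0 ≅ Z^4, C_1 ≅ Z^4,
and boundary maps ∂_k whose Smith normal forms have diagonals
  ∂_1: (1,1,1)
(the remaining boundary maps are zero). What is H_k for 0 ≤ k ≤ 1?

H_0 ≅ Z,  H_1 ≅ Z.

H_0: b_0 = 4 − 0 − 3 = 1; torsion from ∂_1 factors > 1: none. So H_0 ≅ Z.
H_1: b_1 = 4 − 3 − 0 = 1; torsion from ∂_2 factors > 1: none. So H_1 ≅ Z.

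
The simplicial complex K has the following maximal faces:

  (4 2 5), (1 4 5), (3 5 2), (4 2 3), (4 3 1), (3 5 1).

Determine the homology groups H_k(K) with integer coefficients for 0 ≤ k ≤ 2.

Order the vertices as 1 < 2 < 3 < 4 < 5. Listing each simplex with vertices in this order, K has dimension 2 with simplices:

  0-simplices (5): [1], [2], [3], [4], [5]
  1-simplices (9): [1,3], [1,4], [1,5], [2,3], [2,4], [2,5], [3,4], [3,5], [4,5]
  2-simplices (6): [1,3,4], [1,3,5], [1,4,5], [2,3,4], [2,3,5], [2,4,5]

giving chain groups C_0 ≅ Z^5, C_1 ≅ Z^9, C_2 ≅ Z^6.

The boundary map ∂_1: C_1 → C_0 maps an edge to its endpoints' difference, ∂[p,q] = q − p. For instance
  ∂[1,5] = [5] − [1].
The 5×9 boundary matrix has rank 4 and Smith normal form diag(1,1,1,1).

Boundary ∂_2: C_2 → C_1 sends each 2-simplex [p,q,r] to [q,r] − [p,r] + [p,q]. For instance
  ∂[1,3,5] = [3,5] − [1,5] + [1,3],
  ∂[1,4,5] = [4,5] − [1,5] + [1,4].
This gives a 9×6 integer matrix of rank 5; reducing to Smith normal form yields diagonal entries (1,1,1,1,1).

Now H_k = ker ∂_k / im ∂_{k+1}, so:

  H_0: rank C_0 − rank ∂_1 = 5 − 4 = 1, and the invariant factors of ∂_1 are all 1, so H_0 ≅ Z.
  H_1: rank ker ∂_1 − rank ∂_2 = (9 − 4) − 5 = 0, and the invariant factors of ∂_2 are all 1, so H_1 ≅ 0.
  H_2: rank ker ∂_2 − rank ∂_3 = (6 − 5) − 0 = 1, and there is no ∂_3, so H_2 ≅ Z.

(K is a triangulation of the 2-sphere S^2.)

H_0 ≅ Z,  H_1 = 0,  H_2 ≅ Z.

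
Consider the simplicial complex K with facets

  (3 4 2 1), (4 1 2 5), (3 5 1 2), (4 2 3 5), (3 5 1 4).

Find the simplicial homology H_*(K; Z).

H_0 = Z,  H_1 = 0,  H_2 = 0,  H_3 = Z.

Order the vertices as 1 < 2 < 3 < 4 < 5. Listing each simplex with vertices in this order, K has dimension 3 with simplices:

  0-simplices (5): [1], [2], [3], [4], [5]
  1-simplices (10): [1,2], [1,3], [1,4], [1,5], [2,3], [2,4], [2,5], [3,4], [3,5], [4,5]
  2-simplices (10): [1,2,3], [1,2,4], [1,2,5], [1,3,4], [1,3,5], [1,4,5], [2,3,4], [2,3,5], [2,4,5], [3,4,5]
  3-simplices (5): [1,2,3,4], [1,2,3,5], [1,2,4,5], [1,3,4,5], [2,3,4,5]

Hence C_0 ≅ Z^5, C_1 ≅ Z^10, C_2 ≅ Z^10, C_3 ≅ Z^5.

Boundary ∂_1: C_1 → C_0 sends each edge [p,q] (with p < q) to q − p. For instance
  ∂[2,5] = [5] − [2].
This gives a 5×10 integer matrix of rank 4; reducing to Smith normal form yields diagonal entries (1,1,1,1).

Boundary ∂_2: C_2 → C_1 sends each 2-simplex [p,q,r] to [q,r] − [p,r] + [p,q]. For instance
  ∂[1,2,5] = [2,5] − [1,5] + [1,2],
  ∂[1,4,5] = [4,5] − [1,5] + [1,4].
This gives a 10×10 integer matrix of rank 6; reducing to Smith normal form yields diagonal entries (1,1,1,1,1,1).

∂_3: C_3 → C_2 sends each 3-simplex σ to the alternating sum Σ_i (−1)^i (σ with its i-th vertex removed). For instance
  ∂[1,3,4,5] = [3,4,5] − [1,4,5] + [1,3,5] − [1,3,4],
  ∂[1,2,3,5] = [2,3,5] − [1,3,5] + [1,2,5] − [1,2,3].
This gives a 10×5 integer matrix of rank 4; reducing to Smith normal form yields diagonal entries (1,1,1,1).

From H_k ≅ ker(∂_k) / im(∂_{k+1}) we obtain:

  H_0: rank C_0 − rank ∂_1 = 5 − 4 = 1, and the invariant factors of ∂_1 are all 1, so H_0 ≅ Z.
  H_1: rank ker ∂_1 − rank ∂_2 = (10 − 4) − 6 = 0, and the invariant factors of ∂_2 are all 1, so H_1 ≅ 0.
  H_2: rank ker ∂_2 − rank ∂_3 = (10 − 6) − 4 = 0, and the invariant factors of ∂_3 are all 1, so H_2 ≅ 0.
  H_3: rank ker ∂_3 − rank ∂_4 = (5 − 4) − 0 = 1, and there is no ∂_4, so H_3 ≅ Z.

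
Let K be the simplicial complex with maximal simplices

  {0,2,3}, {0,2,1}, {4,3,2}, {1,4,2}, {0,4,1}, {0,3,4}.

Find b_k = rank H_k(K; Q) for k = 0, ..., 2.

Fix the vertex order 0 < 1 < 2 < 3 < 4 and write every simplex with vertices in increasing order. Then dim K = 2 and the simplices of K are:

  0-simplices (5): [0], [1], [2], [3], [4]
  1-simplices (9): [0,1], [0,2], [0,3], [0,4], [1,2], [1,4], [2,3], [2,4], [3,4]
  2-simplices (6): [0,1,2], [0,1,4], [0,2,3], [0,3,4], [1,2,4], [2,3,4]

Hence C_0 ≅ Z^5, C_1 ≅ Z^9, C_2 ≅ Z^6.

∂_1: C_1 → C_0 maps an edge to its endpoints' difference, ∂[p,q] = q − p.
As a 5×9 matrix over Z this has rank 4, with invariant factors (1,1,1,1).

∂_2: C_2 → C_1 maps a triangle to the signed sum of its edges. For instance
  ∂[0,1,4] = [1,4] − [0,4] + [0,1],
  ∂[0,2,3] = [2,3] − [0,3] + [0,2].
As a 9×6 matrix over Z this has rank 5, with invariant factors (1,1,1,1,1).

Reading off H_k = ker ∂_k / im ∂_{k+1}:

  H_0: rank C_0 − rank ∂_1 = 5 − 4 = 1, and the invariant factors of ∂_1 are all 1, so H_0 = Z.
  H_1: rank ker ∂_1 − rank ∂_2 = (9 − 4) − 5 = 0, and the invariant factors of ∂_2 are all 1, so H_1 = 0.
  H_2: rank ker ∂_2 − rank ∂_3 = (6 − 5) − 0 = 1, and there is no ∂_3, so H_2 = Z.

(K is a triangulation of the 2-sphere S^2.)

Hence the Betti numbers are b_0 = 1, b_1 = 0, b_2 = 1.

b_0 = 1, b_1 = 0, b_2 = 1.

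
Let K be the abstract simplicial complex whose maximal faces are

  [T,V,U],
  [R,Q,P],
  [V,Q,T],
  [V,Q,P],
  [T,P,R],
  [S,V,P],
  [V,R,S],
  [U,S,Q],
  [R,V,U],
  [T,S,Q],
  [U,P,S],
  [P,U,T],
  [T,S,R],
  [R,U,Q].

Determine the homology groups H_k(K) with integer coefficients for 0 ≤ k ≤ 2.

We work with the vertex ordering P < Q < R < S < T < U < V. The simplices of K, each written with vertices in increasing order, are:

  0-simplices (7): P, Q, R, S, T, U, V
  1-simplices (21): PQ, PR, PS, PT, PU, PV, QR, QS, QT, QU, QV, RS, RT, RU, RV, ST, SU, SV, TU, TV, UV
  2-simplices (14): PQR, PQV, PRT, PSU, PSV, PTU, QRU, QST, QSU, QTV, RST, RSV, RUV, TUV

Hence C_0 ≅ Z^7, C_1 ≅ Z^21, C_2 ≅ Z^14.

Boundary ∂_1: C_1 → C_0 is given by ∂[p,q] = [q] − [p].
This gives a 7×21 integer matrix of rank 6; reducing to Smith normal form yields diagonal entries (1,1,1,1,1,1).

Boundary ∂_2: C_2 → C_1 sends each 2-simplex [p,q,r] to [q,r] − [p,r] + [p,q]. For instance
  ∂RUV = UV − RV + RU,
  ∂RSV = SV − RV + RS.
This gives a 21×14 integer matrix of rank 13; reducing to Smith normal form yields diagonal entries (1,1,1,1,1,1,1,1,1,1,1,1,1).

From H_k ≅ ker(∂_k) / im(∂_{k+1}) we obtain:

  H_0: rank C_0 − rank ∂_1 = 7 − 6 = 1, and the invariant factors of ∂_1 are all 1, so H_0 ≅ Z.
  H_1: rank ker ∂_1 − rank ∂_2 = (21 − 6) − 13 = 2, and the invariant factors of ∂_2 are all 1, so H_1 ≅ Z^2.
  H_2: rank ker ∂_2 − rank ∂_3 = (14 − 13) − 0 = 1, and there is no ∂_3, so H_2 ≅ Z.

H_0 = Z,  H_1 = Z^2,  H_2 = Z.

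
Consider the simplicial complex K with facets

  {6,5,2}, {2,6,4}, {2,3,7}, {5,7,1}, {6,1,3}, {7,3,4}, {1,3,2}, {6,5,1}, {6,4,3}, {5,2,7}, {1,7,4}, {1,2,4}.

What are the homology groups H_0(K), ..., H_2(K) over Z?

H_0 = Z,  H_1 = Z/2,  H_2 = 0.

We work with the vertex ordering 1 < 2 < 3 < 4 < 5 < 6 < 7. The simplices of K, each written with vertices in increasing order, are:

  0-simplices (7): [1], [2], [3], [4], [5], [6], [7]
  1-simplices (18): [1,2], [1,3], [1,4], [1,5], [1,6], [1,7], [2,3], [2,4], [2,5], [2,6], [2,7], [3,4], [3,6], [3,7], [4,6], [4,7], [5,6], [5,7]
  2-simplices (12): [1,2,3], [1,2,4], [1,3,6], [1,4,7], [1,5,6], [1,5,7], [2,3,7], [2,4,6], [2,5,6], [2,5,7], [3,4,6], [3,4,7]

Hence C_0 ≅ Z^7, C_1 ≅ Z^18, C_2 ≅ Z^12.

Boundary ∂_1: C_1 → C_0 is given by ∂[p,q] = [q] − [p]. For instance
  ∂[4,7] = [7] − [4].
The 7×18 boundary matrix has rank 6 and Smith normal form diag(1,1,1,1,1,1).

∂_2: C_2 → C_1 acts by ∂[p,q,r] = [q,r] − [p,r] + [p,q]. For instance
  ∂[1,5,7] = [5,7] − [1,7] + [1,5],
  ∂[1,3,6] = [3,6] − [1,6] + [1,3].
This gives a 18×12 integer matrix of rank 12; reducing to Smith normal form yields diagonal entries (1,1,1,1,1,1,1,1,1,1,1,2).

From H_k ≅ ker(∂_k) / im(∂_{k+1}) we obtain:

  H_0: rank C_0 − rank ∂_1 = 7 − 6 = 1, and the invariant factors of ∂_1 are all 1, so H_0 ≅ Z.
  H_1: rank ker ∂_1 − rank ∂_2 = (18 − 6) − 12 = 0, and ∂_2 has invariant factor 2 > 1, so H_1 ≅ Z/2.
  H_2: rank ker ∂_2 − rank ∂_3 = (12 − 12) − 0 = 0, and there is no ∂_3, so H_2 ≅ 0.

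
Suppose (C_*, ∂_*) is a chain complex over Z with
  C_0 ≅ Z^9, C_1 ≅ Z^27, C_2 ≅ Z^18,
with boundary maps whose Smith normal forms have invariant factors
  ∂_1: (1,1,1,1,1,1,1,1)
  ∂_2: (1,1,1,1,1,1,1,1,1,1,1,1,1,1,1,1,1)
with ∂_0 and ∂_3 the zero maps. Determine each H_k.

H_0 = Z,  H_1 = Z^2,  H_2 = Z.

H_0: b_0 = 9 − 0 − 8 = 1; torsion from ∂_1 factors > 1: none. So H_0 = Z.
H_1: b_1 = 27 − 8 − 17 = 2; torsion from ∂_2 factors > 1: none. So H_1 = Z^2.
H_2: b_2 = 18 − 17 − 0 = 1; torsion from ∂_3 factors > 1: none. So H_2 = Z.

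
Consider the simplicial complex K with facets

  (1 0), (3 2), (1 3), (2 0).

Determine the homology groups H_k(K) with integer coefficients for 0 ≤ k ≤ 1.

Fix the vertex order 0 < 1 < 2 < 3 and write every simplex with vertices in increasing order. Then dim K = 1 and the simplices of K are:

  0-simplices (4): [0], [1], [2], [3]
  1-simplices (4): [0,1], [0,2], [1,3], [2,3]

Hence C_0 ≅ Z^4, C_1 ≅ Z^4.

∂_1: C_1 → C_0 is given by ∂[p,q] = [q] − [p].
As a 4×4 matrix over Z this has rank 3, with invariant factors (1,1,1).

From H_k ≅ ker(∂_k) / im(∂_{k+1}) we obtain:

  H_0: rank C_0 − rank ∂_1 = 4 − 3 = 1, and the invariant factors of ∂_1 are all 1, so H_0 = Z.
  H_1: rank ker ∂_1 − rank ∂_2 = (4 − 3) − 0 = 1, and there is no ∂_2, so H_1 = Z.

H_0 ≅ Z,  H_1 ≅ Z.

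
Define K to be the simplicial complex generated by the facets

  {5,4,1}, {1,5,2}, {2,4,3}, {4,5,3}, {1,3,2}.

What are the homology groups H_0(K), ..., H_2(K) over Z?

Fix the vertex order 1 < 2 < 3 < 4 < 5 and write every simplex with vertices in increasing order. Then dim K = 2 and the simplices of K are:

  0-simplices (5): [1], [2], [3], [4], [5]
  1-simplices (10): [1,2], [1,3], [1,4], [1,5], [2,3], [2,4], [2,5], [3,4], [3,5], [4,5]
  2-simplices (5): [1,2,3], [1,2,5], [1,4,5], [2,3,4], [3,4,5]

so the chain groups are C_0 ≅ Z^5, C_1 ≅ Z^10, C_2 ≅ Z^5.

∂_1: C_1 → C_0 is given by ∂[p,q] = [q] − [p].
The 5×10 boundary matrix has rank 4 and Smith normal form diag(1,1,1,1).

Boundary ∂_2: C_2 → C_1 acts by ∂[p,q,r] = [q,r] − [p,r] + [p,q]. For instance
  ∂[1,4,5] = [4,5] − [1,5] + [1,4],
  ∂[3,4,5] = [4,5] − [3,5] + [3,4].
The resulting 10×5 matrix has rank 5, and its Smith normal form has invariant factors (1,1,1,1,1).

From H_k ≅ ker(∂_k) / im(∂_{k+1}) we obtain:

  H_0: rank C_0 − rank ∂_1 = 5 − 4 = 1, and the invariant factors of ∂_1 are all 1, so H_0 = Z.
  H_1: rank ker ∂_1 − rank ∂_2 = (10 − 4) − 5 = 1, and the invariant factors of ∂_2 are all 1, so H_1 = Z.
  H_2: rank ker ∂_2 − rank ∂_3 = (5 − 5) − 0 = 0, and there is no ∂_3, so H_2 = 0.

(K is a triangulation of the Möbius band.)

H_0 ≅ Z,  H_1 ≅ Z,  H_2 = 0.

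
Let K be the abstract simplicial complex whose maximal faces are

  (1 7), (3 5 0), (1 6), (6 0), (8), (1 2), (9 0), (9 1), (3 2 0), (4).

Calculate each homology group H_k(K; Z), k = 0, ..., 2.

H_0 ≅ Z^3,  H_1 ≅ Z^2,  H_2 = 0.

We work with the vertex ordering 0 < 1 < 2 < 3 < 4 < 5 < 6 < 7 < 8 < 9. The simplices of K, each written with vertices in increasing order, are:

  0-simplices (10): [0], [1], [2], [3], [4], [5], [6], [7], [8], [9]
  1-simplices (11): [0,2], [0,3], [0,5], [0,6], [0,9], [1,2], [1,6], [1,7], [1,9], [2,3], [3,5]
  2-simplices (2): [0,2,3], [0,3,5]

Hence C_0 ≅ Z^10, C_1 ≅ Z^11, C_2 ≅ Z^2.

∂_1: C_1 → C_0 sends each edge [p,q] (with p < q) to q − p.
This gives a 10×11 integer matrix of rank 7; reducing to Smith normal form yields diagonal entries (1,1,1,1,1,1,1).

The boundary map ∂_2: C_2 → C_1 maps a triangle to the signed sum of its edges. For instance
  ∂[0,3,5] = [3,5] − [0,5] + [0,3],
  ∂[0,2,3] = [2,3] − [0,3] + [0,2].
This gives a 11×2 integer matrix of rank 2; reducing to Smith normal form yields diagonal entries (1,1).

From H_k ≅ ker(∂_k) / im(∂_{k+1}) we obtain:

  H_0: rank C_0 − rank ∂_1 = 10 − 7 = 3, and the invariant factors of ∂_1 are all 1, so H_0 = Z^3.
  H_1: rank ker ∂_1 − rank ∂_2 = (11 − 7) − 2 = 2, and the invariant factors of ∂_2 are all 1, so H_1 = Z^2.
  H_2: rank ker ∂_2 − rank ∂_3 = (2 − 2) − 0 = 0, and there is no ∂_3, so H_2 = 0.

As a check, the Euler characteristic is 10 − 11 + 2 = 1, which agrees with 3 − 2 + 0 = 1.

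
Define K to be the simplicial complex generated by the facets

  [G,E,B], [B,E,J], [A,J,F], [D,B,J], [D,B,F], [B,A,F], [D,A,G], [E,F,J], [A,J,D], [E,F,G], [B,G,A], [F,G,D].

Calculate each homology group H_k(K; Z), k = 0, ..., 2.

H_0 ≅ Z,  H_1 ≅ Z_2,  H_2 = 0.

Fix the vertex order A < B < D < E < F < G < J and write every simplex with vertices in increasing order. Then dim K = 2 and the simplices of K are:

  0-simplices (7): A, B, D, E, F, G, J
  1-simplices (18): AB, AD, AF, AG, AJ, BD, BE, BF, BG, BJ, DF, DG, DJ, EF, EG, EJ, FG, FJ
  2-simplices (12): ABF, ABG, ADG, ADJ, AFJ, BDF, BDJ, BEG, BEJ, DFG, EFG, EFJ

Hence C_0 ≅ Z^7, C_1 ≅ Z^18, C_2 ≅ Z^12.

The boundary map ∂_1: C_1 → C_0 is given by ∂[p,q] = [q] − [p]. For instance
  ∂AG = G − A.
The resulting 7×18 matrix has rank 6, and its Smith normal form has invariant factors (1,1,1,1,1,1).

Boundary ∂_2: C_2 → C_1 maps a triangle to the signed sum of its edges. For instance
  ∂EFG = FG − EG + EF,
  ∂ADJ = DJ − AJ + AD.
As a 18×12 matrix over Z this has rank 12, with invariant factors (1,1,1,1,1,1,1,1,1,1,1,2).

Now H_k = ker ∂_k / im ∂_{k+1}, so:

  H_0: rank C_0 − rank ∂_1 = 7 − 6 = 1, and the invariant factors of ∂_1 are all 1, so H_0 = Z.
  H_1: rank ker ∂_1 − rank ∂_2 = (18 − 6) − 12 = 0, and ∂_2 has invariant factor 2 > 1, so H_1 = Z_2.
  H_2: rank ker ∂_2 − rank ∂_3 = (12 − 12) − 0 = 0, and there is no ∂_3, so H_2 = 0.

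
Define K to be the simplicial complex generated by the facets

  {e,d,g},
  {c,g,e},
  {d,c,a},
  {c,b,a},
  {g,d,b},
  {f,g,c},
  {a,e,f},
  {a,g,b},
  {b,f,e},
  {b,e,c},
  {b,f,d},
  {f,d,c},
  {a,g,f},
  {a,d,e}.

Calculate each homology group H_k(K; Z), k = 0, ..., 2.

H_0 ≅ Z,  H_1 ≅ Z^2,  H_2 ≅ Z.

We work with the vertex ordering a < b < c < d < e < f < g. The simplices of K, each written with vertices in increasing order, are:

  0-simplices (7): a, b, c, d, e, f, g
  1-simplices (21): ab, ac, ad, ae, af, ag, bc, bd, be, bf, bg, cd, ce, cf, cg, de, df, dg, ef, eg, fg
  2-simplices (14): abc, abg, acd, ade, aef, afg, bce, bdf, bdg, bef, cdf, ceg, cfg, deg

so the chain groups are C_0 ≅ Z^7, C_1 ≅ Z^21, C_2 ≅ Z^14.

The boundary map ∂_1: C_1 → C_0 maps an edge to its endpoints' difference, ∂[p,q] = q − p. For instance
  ∂bc = c − b.
This gives a 7×21 integer matrix of rank 6; reducing to Smith normal form yields diagonal entries (1,1,1,1,1,1).

The boundary map ∂_2: C_2 → C_1 sends each 2-simplex [p,q,r] to [q,r] − [p,r] + [p,q]. For instance
  ∂bce = ce − be + bc,
  ∂bdf = df − bf + bd.
The resulting 21×14 matrix has rank 13, and its Smith normal form has invariant factors (1,1,1,1,1,1,1,1,1,1,1,1,1).

From H_k ≅ ker(∂_k) / im(∂_{k+1}) we obtain:

  H_0: rank C_0 − rank ∂_1 = 7 − 6 = 1, and the invariant factors of ∂_1 are all 1, so H_0 ≅ Z.
  H_1: rank ker ∂_1 − rank ∂_2 = (21 − 6) − 13 = 2, and the invariant factors of ∂_2 are all 1, so H_1 ≅ Z^2.
  H_2: rank ker ∂_2 − rank ∂_3 = (14 − 13) − 0 = 1, and there is no ∂_3, so H_2 ≅ Z.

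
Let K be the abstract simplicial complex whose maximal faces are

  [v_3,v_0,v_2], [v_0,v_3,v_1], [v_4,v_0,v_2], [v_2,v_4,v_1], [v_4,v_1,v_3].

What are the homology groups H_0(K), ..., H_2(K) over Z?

Take the total order v_0 < v_1 < v_2 < v_3 < v_4 on the vertex set. Then K (dimension 2) consists of the simplices:

  0-simplices (5): [v_0], [v_1], [v_2], [v_3], [v_4]
  1-simplices (10): [v_0,v_1], [v_0,v_2], [v_0,v_3], [v_0,v_4], [v_1,v_2], [v_1,v_3], [v_1,v_4], [v_2,v_3], [v_2,v_4], [v_3,v_4]
  2-simplices (5): [v_0,v_1,v_3], [v_0,v_2,v_3], [v_0,v_2,v_4], [v_1,v_2,v_4], [v_1,v_3,v_4]

Hence C_0 ≅ Z^5, C_1 ≅ Z^10, C_2 ≅ Z^5.

The boundary map ∂_1: C_1 → C_0 is given by ∂[p,q] = [q] − [p]. For instance
  ∂[v_0,v_1] = [v_1] − [v_0].
This gives a 5×10 integer matrix of rank 4; reducing to Smith normal form yields diagonal entries (1,1,1,1).

Boundary ∂_2: C_2 → C_1 sends each 2-simplex [p,q,r] to [q,r] − [p,r] + [p,q]. For instance
  ∂[v_1,v_3,v_4] = [v_3,v_4] − [v_1,v_4] + [v_1,v_3],
  ∂[v_0,v_2,v_3] = [v_2,v_3] − [v_0,v_3] + [v_0,v_2].
The 10×5 boundary matrix has rank 5 and Smith normal form diag(1,1,1,1,1).

Computing H_k = (kernel of ∂_k) / (image of ∂_{k+1}):

  H_0: rank C_0 − rank ∂_1 = 5 − 4 = 1, and the invariant factors of ∂_1 are all 1, so H_0 ≅ Z.
  H_1: rank ker ∂_1 − rank ∂_2 = (10 − 4) − 5 = 1, and the invariant factors of ∂_2 are all 1, so H_1 ≅ Z.
  H_2: rank ker ∂_2 − rank ∂_3 = (5 − 5) − 0 = 0, and there is no ∂_3, so H_2 ≅ 0.

H_0 = Z,  H_1 = Z,  H_2 = 0.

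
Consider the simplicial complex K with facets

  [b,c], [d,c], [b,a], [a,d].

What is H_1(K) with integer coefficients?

H_1 ≅ Z.

Take the total order a < b < c < d on the vertex set. Then K (dimension 1) consists of the simplices:

  0-simplices (4): a, b, c, d
  1-simplices (4): ab, ad, bc, cd

so the chain groups are C_0 ≅ Z^4, C_1 ≅ Z^4.

∂_1: C_1 → C_0 sends each edge [p,q] (with p < q) to q − p.
As a 4×4 matrix over Z this has rank 3, with invariant factors (1,1,1).

Computing H_k = (kernel of ∂_k) / (image of ∂_{k+1}):

  H_1: rank ker ∂_1 − rank ∂_2 = (4 − 3) − 0 = 1, and there is no ∂_2, so H_1 ≅ Z.

(K is a triangulation of the circle S^1.)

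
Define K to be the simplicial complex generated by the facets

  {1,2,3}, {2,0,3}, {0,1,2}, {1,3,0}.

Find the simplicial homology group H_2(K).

K has 4 vertices, 6 edges, 4 triangles.
rank ∂_2 = 3, rank ∂_3 = 0 ⇒ b_2 = 4 − 3 − 0 = 1. So H_2 ≅ Z.

H_2 ≅ Z.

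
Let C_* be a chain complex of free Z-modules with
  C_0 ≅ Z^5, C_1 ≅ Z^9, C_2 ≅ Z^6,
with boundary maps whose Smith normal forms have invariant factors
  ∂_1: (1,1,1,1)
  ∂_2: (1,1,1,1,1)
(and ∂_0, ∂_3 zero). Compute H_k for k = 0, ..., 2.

H_0: b_0 = 5 − 0 − 4 = 1; torsion from ∂_1 factors > 1: none. So H_0 ≅ Z.
H_1: b_1 = 9 − 4 − 5 = 0; torsion from ∂_2 factors > 1: none. So H_1 ≅ 0.
H_2: b_2 = 6 − 5 − 0 = 1; torsion from ∂_3 factors > 1: none. So H_2 ≅ Z.

H_0 ≅ Z,  H_1 = 0,  H_2 ≅ Z.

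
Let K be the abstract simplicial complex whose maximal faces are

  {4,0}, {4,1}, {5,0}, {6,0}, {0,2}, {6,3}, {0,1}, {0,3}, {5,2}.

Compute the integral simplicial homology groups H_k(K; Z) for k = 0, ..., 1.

Fix the vertex order 0 < 1 < 2 < 3 < 4 < 5 < 6 and write every simplex with vertices in increasing order. Then dim K = 1 and the simplices of K are:

  0-simplices (7): [0], [1], [2], [3], [4], [5], [6]
  1-simplices (9): [0,1], [0,2], [0,3], [0,4], [0,5], [0,6], [1,4], [2,5], [3,6]

Hence C_0 ≅ Z^7, C_1 ≅ Z^9.

The boundary map ∂_1: C_1 → C_0 is given by ∂[p,q] = [q] − [p]. For instance
  ∂[0,4] = [4] − [0].
This gives a 7×9 integer matrix of rank 6; reducing to Smith normal form yields diagonal entries (1,1,1,1,1,1).

Now H_k = ker ∂_k / im ∂_{k+1}, so:

  H_0: rank C_0 − rank ∂_1 = 7 − 6 = 1, and the invariant factors of ∂_1 are all 1, so H_0 = Z.
  H_1: rank ker ∂_1 − rank ∂_2 = (9 − 6) − 0 = 3, and there is no ∂_2, so H_1 = Z^3.

(K is a triangulation of a wedge of 3 circles.)

H_0 ≅ Z,  H_1 ≅ Z^3.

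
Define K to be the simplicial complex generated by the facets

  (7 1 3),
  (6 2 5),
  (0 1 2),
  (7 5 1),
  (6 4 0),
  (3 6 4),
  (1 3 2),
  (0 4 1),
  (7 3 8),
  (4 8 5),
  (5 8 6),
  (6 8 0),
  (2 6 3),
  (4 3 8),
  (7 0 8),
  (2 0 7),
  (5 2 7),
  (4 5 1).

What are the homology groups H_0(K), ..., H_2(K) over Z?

H_0 = Z,  H_1 = Z ⊕ Z/2,  H_2 = 0.

Order the vertices as 0 < 1 < 2 < 3 < 4 < 5 < 6 < 7 < 8. Listing each simplex with vertices in this order, K has dimension 2 with simplices:

  0-simplices (9): [0], [1], [2], [3], [4], [5], [6], [7], [8]
  1-simplices (27): (27 of them)
  2-simplices (18): [0,1,2], [0,1,4], [0,2,7], [0,4,6], [0,6,8], [0,7,8], [1,2,3], [1,3,7], [1,4,5], [1,5,7], [2,3,6], [2,5,6], [2,5,7], [3,4,6], [3,4,8], [3,7,8], [4,5,8], [5,6,8]

Hence C_0 ≅ Z^9, C_1 ≅ Z^27, C_2 ≅ Z^18.

Boundary ∂_1: C_1 → C_0 is given by ∂[p,q] = [q] − [p].
The resulting 9×27 matrix has rank 8, and its Smith normal form has invariant factors (1,1,1,1,1,1,1,1).

∂_2: C_2 → C_1 sends each 2-simplex [p,q,r] to [q,r] − [p,r] + [p,q]. For instance
  ∂[3,7,8] = [7,8] − [3,8] + [3,7],
  ∂[2,5,6] = [5,6] − [2,6] + [2,5].
The resulting 27×18 matrix has rank 18, and its Smith normal form has invariant factors (1,1,1,1,1,1,1,1,1,1,1,1,1,1,1,1,1,2).

Now H_k = ker ∂_k / im ∂_{k+1}, so:

  H_0: rank C_0 − rank ∂_1 = 9 − 8 = 1, and the invariant factors of ∂_1 are all 1, so H_0 = Z.
  H_1: rank ker ∂_1 − rank ∂_2 = (27 − 8) − 18 = 1, and ∂_2 has invariant factor 2 > 1, so H_1 = Z ⊕ Z/2.
  H_2: rank ker ∂_2 − rank ∂_3 = (18 − 18) − 0 = 0, and there is no ∂_3, so H_2 = 0.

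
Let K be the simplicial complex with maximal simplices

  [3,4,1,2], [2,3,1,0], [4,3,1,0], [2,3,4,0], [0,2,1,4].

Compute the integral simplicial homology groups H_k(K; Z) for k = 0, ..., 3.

H_0 = Z,  H_1 = 0,  H_2 = 0,  H_3 = Z.

Take the total order 0 < 1 < 2 < 3 < 4 on the vertex set. Then K (dimension 3) consists of the simplices:

  0-simplices (5): [0], [1], [2], [3], [4]
  1-simplices (10): [0,1], [0,2], [0,3], [0,4], [1,2], [1,3], [1,4], [2,3], [2,4], [3,4]
  2-simplices (10): [0,1,2], [0,1,3], [0,1,4], [0,2,3], [0,2,4], [0,3,4], [1,2,3], [1,2,4], [1,3,4], [2,3,4]
  3-simplices (5): [0,1,2,3], [0,1,2,4], [0,1,3,4], [0,2,3,4], [1,2,3,4]

giving chain groups C_0 ≅ Z^5, C_1 ≅ Z^10, C_2 ≅ Z^10, C_3 ≅ Z^5.

Boundary ∂_1: C_1 → C_0 is given by ∂[p,q] = [q] − [p]. For instance
  ∂[1,2] = [2] − [1].
The resulting 5×10 matrix has rank 4, and its Smith normal form has invariant factors (1,1,1,1).

Boundary ∂_2: C_2 → C_1 maps a triangle to the signed sum of its edges. For instance
  ∂[2,3,4] = [3,4] − [2,4] + [2,3],
  ∂[0,2,4] = [2,4] − [0,4] + [0,2].
The 10×10 boundary matrix has rank 6 and Smith normal form diag(1,1,1,1,1,1).

∂_3: C_3 → C_2 sends each 3-simplex σ to the alternating sum Σ_i (−1)^i (σ with its i-th vertex removed). For instance
  ∂[0,2,3,4] = [2,3,4] − [0,3,4] + [0,2,4] − [0,2,3],
  ∂[0,1,3,4] = [1,3,4] − [0,3,4] + [0,1,4] − [0,1,3].
The 10×5 boundary matrix has rank 4 and Smith normal form diag(1,1,1,1).

Reading off H_k = ker ∂_k / im ∂_{k+1}:

  H_0: rank C_0 − rank ∂_1 = 5 − 4 = 1, and the invariant factors of ∂_1 are all 1, so H_0 ≅ Z.
  H_1: rank ker ∂_1 − rank ∂_2 = (10 − 4) − 6 = 0, and the invariant factors of ∂_2 are all 1, so H_1 ≅ 0.
  H_2: rank ker ∂_2 − rank ∂_3 = (10 − 6) − 4 = 0, and the invariant factors of ∂_3 are all 1, so H_2 ≅ 0.
  H_3: rank ker ∂_3 − rank ∂_4 = (5 − 4) − 0 = 1, and there is no ∂_4, so H_3 ≅ Z.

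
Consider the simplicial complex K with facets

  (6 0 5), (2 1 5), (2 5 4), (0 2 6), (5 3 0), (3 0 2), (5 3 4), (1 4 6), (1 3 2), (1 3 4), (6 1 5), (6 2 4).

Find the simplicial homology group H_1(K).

H_1 ≅ Z/2Z.

Take the total order 0 < 1 < 2 < 3 < 4 < 5 < 6 on the vertex set. Then K (dimension 2) consists of the simplices:

  0-simplices (7): [0], [1], [2], [3], [4], [5], [6]
  1-simplices (18): [0,2], [0,3], [0,5], [0,6], [1,2], [1,3], [1,4], [1,5], [1,6], [2,3], [2,4], [2,5], [2,6], [3,4], [3,5], [4,5], [4,6], [5,6]
  2-simplices (12): [0,2,3], [0,2,6], [0,3,5], [0,5,6], [1,2,3], [1,2,5], [1,3,4], [1,4,6], [1,5,6], [2,4,5], [2,4,6], [3,4,5]

Hence C_0 ≅ Z^7, C_1 ≅ Z^18, C_2 ≅ Z^12.

∂_1: C_1 → C_0 is given by ∂[p,q] = [q] − [p]. For instance
  ∂[2,6] = [6] − [2].
The 7×18 boundary matrix has rank 6 and Smith normal form diag(1,1,1,1,1,1).

The boundary map ∂_2: C_2 → C_1 maps a triangle to the signed sum of its edges. For instance
  ∂[3,4,5] = [4,5] − [3,5] + [3,4],
  ∂[0,2,3] = [2,3] − [0,3] + [0,2].
The 18×12 boundary matrix has rank 12 and Smith normal form diag(1,1,1,1,1,1,1,1,1,1,1,2).

Computing H_k = (kernel of ∂_k) / (image of ∂_{k+1}):

  H_1: rank ker ∂_1 − rank ∂_2 = (18 − 6) − 12 = 0, and ∂_2 has invariant factor 2 > 1, so H_1 ≅ Z/2Z.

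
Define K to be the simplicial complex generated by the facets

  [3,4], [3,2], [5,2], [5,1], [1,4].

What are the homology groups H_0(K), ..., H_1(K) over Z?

H_0 ≅ Z,  H_1 ≅ Z.

Fix the vertex order 1 < 2 < 3 < 4 < 5 and write every simplex with vertices in increasing order. Then dim K = 1 and the simplices of K are:

  0-simplices (5): [1], [2], [3], [4], [5]
  1-simplices (5): [1,4], [1,5], [2,3], [2,5], [3,4]

giving chain groups C_0 ≅ Z^5, C_1 ≅ Z^5.

Boundary ∂_1: C_1 → C_0 sends each edge [p,q] (with p < q) to q − p. For instance
  ∂[3,4] = [4] − [3].
The resulting 5×5 matrix has rank 4, and its Smith normal form has invariant factors (1,1,1,1).

From H_k ≅ ker(∂_k) / im(∂_{k+1}) we obtain:

  H_0: rank C_0 − rank ∂_1 = 5 − 4 = 1, and the invariant factors of ∂_1 are all 1, so H_0 = Z.
  H_1: rank ker ∂_1 − rank ∂_2 = (5 − 4) − 0 = 1, and there is no ∂_2, so H_1 = Z.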